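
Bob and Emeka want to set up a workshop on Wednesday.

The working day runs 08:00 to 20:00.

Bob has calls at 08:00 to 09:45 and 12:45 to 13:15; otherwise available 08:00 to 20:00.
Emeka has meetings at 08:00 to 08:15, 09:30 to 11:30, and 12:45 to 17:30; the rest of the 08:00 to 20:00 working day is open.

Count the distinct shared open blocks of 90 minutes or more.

Bob free within 08:00–20:00: 09:45–12:45, 13:15–20:00.
Emeka free within 08:00–20:00: 08:15–09:30, 11:30–12:45, 17:30–20:00.
Bob ∩ Emeka: 11:30–12:45, 17:30–20:00.
Windows ≥ 90 min: 17:30–20:00.
That's 1 window.

1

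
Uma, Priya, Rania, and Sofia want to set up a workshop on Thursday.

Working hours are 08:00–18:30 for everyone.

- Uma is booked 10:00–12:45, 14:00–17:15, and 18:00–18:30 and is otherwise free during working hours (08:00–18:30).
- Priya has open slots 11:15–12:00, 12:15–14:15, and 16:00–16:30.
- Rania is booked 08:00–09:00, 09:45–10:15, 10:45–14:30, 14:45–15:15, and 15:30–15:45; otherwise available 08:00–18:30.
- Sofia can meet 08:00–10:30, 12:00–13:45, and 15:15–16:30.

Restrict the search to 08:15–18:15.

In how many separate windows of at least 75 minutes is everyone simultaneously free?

Uma free within 08:00–18:30: 08:00–10:00, 12:45–14:00, 17:15–18:00.
Rania free within 08:00–18:30: 09:00–09:45, 10:15–10:45, 14:30–14:45, 15:15–15:30, 15:45–18:30.
Uma ∩ Priya: 12:45–14:00.
Uma ∩ Priya ∩ Rania: (none).
Uma ∩ Priya ∩ Rania ∩ Sofia: (none).
Restricted to 08:15–18:15: (none).
Windows ≥ 75 min: (none).
That's 0 windows.

0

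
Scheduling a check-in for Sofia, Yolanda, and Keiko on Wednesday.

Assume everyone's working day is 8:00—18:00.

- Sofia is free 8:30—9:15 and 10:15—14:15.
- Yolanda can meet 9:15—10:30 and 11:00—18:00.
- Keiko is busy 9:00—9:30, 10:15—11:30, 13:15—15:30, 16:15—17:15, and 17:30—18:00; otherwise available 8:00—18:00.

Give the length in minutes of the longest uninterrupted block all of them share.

Keiko free within 08:00–18:00: 08:00–09:00, 09:30–10:15, 11:30–13:15, 15:30–16:15, 17:15–17:30.
Sofia ∩ Yolanda: 10:15–10:30, 11:00–14:15.
Sofia ∩ Yolanda ∩ Keiko: 11:30–13:15.
Single common window of 105 minutes.

105 minutes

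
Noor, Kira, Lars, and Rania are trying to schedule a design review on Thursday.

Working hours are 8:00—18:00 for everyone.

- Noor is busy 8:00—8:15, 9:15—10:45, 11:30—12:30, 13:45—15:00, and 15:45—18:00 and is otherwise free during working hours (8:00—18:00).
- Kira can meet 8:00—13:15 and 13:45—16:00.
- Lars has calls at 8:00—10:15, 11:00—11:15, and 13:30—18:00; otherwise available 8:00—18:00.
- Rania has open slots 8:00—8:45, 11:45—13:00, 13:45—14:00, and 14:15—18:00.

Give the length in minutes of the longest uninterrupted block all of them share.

30 minutes

Noor free within 08:00–18:00: 08:15–09:15, 10:45–11:30, 12:30–13:45, 15:00–15:45.
Lars free within 08:00–18:00: 10:15–11:00, 11:15–13:30.
Noor ∩ Kira: 08:15–09:15, 10:45–11:30, 12:30–13:15, 15:00–15:45.
Noor ∩ Kira ∩ Lars: 10:45–11:00, 11:15–11:30, 12:30–13:15.
Noor ∩ Kira ∩ Lars ∩ Rania: 12:30–13:00.
Single common window of 30 minutes.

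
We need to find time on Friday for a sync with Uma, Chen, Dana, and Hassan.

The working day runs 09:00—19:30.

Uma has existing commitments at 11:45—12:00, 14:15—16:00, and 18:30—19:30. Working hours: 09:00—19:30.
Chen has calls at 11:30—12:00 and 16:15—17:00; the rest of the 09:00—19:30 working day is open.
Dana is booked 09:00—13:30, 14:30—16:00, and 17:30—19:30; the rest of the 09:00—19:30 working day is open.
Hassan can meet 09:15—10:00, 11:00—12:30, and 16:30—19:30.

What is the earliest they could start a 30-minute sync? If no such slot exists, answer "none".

Uma free within 09:00–19:30: 09:00–11:45, 12:00–14:15, 16:00–18:30.
Chen free within 09:00–19:30: 09:00–11:30, 12:00–16:15, 17:00–19:30.
Dana free within 09:00–19:30: 13:30–14:30, 16:00–17:30.
Uma ∩ Chen: 09:00–11:30, 12:00–14:15, 16:00–16:15, 17:00–18:30.
Uma ∩ Chen ∩ Dana: 13:30–14:15, 16:00–16:15, 17:00–17:30.
Uma ∩ Chen ∩ Dana ∩ Hassan: 17:00–17:30.
Windows ≥ 30 min: 17:00–17:30.
Earliest such window starts at 17:00.

17:00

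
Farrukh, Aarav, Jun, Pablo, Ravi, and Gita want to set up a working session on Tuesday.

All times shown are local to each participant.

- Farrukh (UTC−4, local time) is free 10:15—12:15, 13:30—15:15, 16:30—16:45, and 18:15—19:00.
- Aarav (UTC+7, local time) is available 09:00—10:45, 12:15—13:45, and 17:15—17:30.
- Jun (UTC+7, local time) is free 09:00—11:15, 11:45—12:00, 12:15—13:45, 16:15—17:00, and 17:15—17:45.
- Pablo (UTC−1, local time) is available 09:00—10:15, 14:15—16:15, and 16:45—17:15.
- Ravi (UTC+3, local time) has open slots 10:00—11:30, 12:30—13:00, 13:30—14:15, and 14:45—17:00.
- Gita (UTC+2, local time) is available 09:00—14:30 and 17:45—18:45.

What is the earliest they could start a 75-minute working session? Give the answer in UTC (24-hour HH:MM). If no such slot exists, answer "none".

none

Farrukh → UTC: 14:15–16:15, 17:30–19:15, 20:30–20:45, 22:15–23:00.
Aarav → UTC: 02:00–03:45, 05:15–06:45, 10:15–10:30.
Jun → UTC: 02:00–04:15, 04:45–05:00, 05:15–06:45, 09:15–10:00, 10:15–10:45.
Pablo → UTC: 10:00–11:15, 15:15–17:15, 17:45–18:15.
Ravi → UTC: 07:00–08:30, 09:30–10:00, 10:30–11:15, 11:45–14:00.
Gita → UTC: 07:00–12:30, 15:45–16:45.
Farrukh ∩ Aarav: (none).
Farrukh ∩ Aarav ∩ Jun: (none).
Farrukh ∩ Aarav ∩ Jun ∩ Pablo: (none).
Farrukh ∩ Aarav ∩ Jun ∩ Pablo ∩ Ravi: (none).
Farrukh ∩ Aarav ∩ Jun ∩ Pablo ∩ Ravi ∩ Gita: (none).
Windows ≥ 75 min: (none).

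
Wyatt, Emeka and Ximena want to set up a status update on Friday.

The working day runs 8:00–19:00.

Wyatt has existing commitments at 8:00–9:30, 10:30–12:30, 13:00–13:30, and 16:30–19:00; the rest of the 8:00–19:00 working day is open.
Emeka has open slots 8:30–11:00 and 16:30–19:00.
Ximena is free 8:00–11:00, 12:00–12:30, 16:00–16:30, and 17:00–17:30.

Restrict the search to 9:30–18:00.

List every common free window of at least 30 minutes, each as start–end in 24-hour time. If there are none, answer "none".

09:30–10:30

Wyatt free within 08:00–19:00: 09:30–10:30, 12:30–13:00, 13:30–16:30.
Wyatt ∩ Emeka: 09:30–10:30.
Wyatt ∩ Emeka ∩ Ximena: 09:30–10:30.
Restricted to 09:30–18:00: 09:30–10:30.
Windows ≥ 30 min: 09:30–10:30.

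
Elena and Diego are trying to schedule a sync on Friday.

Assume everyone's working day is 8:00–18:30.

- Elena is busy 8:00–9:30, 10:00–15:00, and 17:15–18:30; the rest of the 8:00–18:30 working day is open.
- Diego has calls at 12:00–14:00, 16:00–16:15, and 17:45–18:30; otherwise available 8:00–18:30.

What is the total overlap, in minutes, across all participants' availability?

150 minutes

Elena free within 08:00–18:30: 09:30–10:00, 15:00–17:15.
Diego free within 08:00–18:30: 08:00–12:00, 14:00–16:00, 16:15–17:45.
Elena ∩ Diego: 09:30–10:00, 15:00–16:00, 16:15–17:15.
Total common minutes: 30 + 60 + 60 = 150.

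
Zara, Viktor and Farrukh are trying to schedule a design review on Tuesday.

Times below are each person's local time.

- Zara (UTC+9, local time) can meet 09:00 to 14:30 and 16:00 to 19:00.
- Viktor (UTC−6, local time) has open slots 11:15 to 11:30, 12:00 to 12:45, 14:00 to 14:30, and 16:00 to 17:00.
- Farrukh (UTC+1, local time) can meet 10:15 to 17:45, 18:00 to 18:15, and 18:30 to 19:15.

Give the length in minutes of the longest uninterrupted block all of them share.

0 minutes

Zara → UTC: 00:00–05:30, 07:00–10:00.
Viktor → UTC: 17:15–17:30, 18:00–18:45, 20:00–20:30, 22:00–23:00.
Farrukh → UTC: 09:15–16:45, 17:00–17:15, 17:30–18:15.
Zara ∩ Viktor: (none).
Zara ∩ Viktor ∩ Farrukh: (none).
No common window.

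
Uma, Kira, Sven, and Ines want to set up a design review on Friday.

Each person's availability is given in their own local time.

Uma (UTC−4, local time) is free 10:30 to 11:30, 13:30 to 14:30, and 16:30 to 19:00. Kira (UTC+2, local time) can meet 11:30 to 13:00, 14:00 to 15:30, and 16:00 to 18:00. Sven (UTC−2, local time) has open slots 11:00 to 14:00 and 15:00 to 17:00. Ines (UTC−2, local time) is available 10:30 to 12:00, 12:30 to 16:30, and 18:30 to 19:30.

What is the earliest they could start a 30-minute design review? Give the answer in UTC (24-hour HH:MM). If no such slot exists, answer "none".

Uma → UTC: 14:30–15:30, 17:30–18:30, 20:30–23:00.
Kira → UTC: 09:30–11:00, 12:00–13:30, 14:00–16:00.
Sven → UTC: 13:00–16:00, 17:00–19:00.
Ines → UTC: 12:30–14:00, 14:30–18:30, 20:30–21:30.
Uma ∩ Kira: 14:30–15:30.
Uma ∩ Kira ∩ Sven: 14:30–15:30.
Uma ∩ Kira ∩ Sven ∩ Ines: 14:30–15:30.
Windows ≥ 30 min: 14:30–15:30.
Earliest such window starts at 14:30.

14:30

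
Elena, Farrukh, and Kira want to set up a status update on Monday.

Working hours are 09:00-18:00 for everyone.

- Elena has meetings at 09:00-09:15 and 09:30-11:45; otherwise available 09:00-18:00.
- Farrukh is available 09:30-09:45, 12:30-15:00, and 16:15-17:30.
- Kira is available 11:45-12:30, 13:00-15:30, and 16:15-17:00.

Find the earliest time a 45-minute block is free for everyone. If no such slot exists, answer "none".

13:00

Elena free within 09:00–18:00: 09:15–09:30, 11:45–18:00.
Elena ∩ Farrukh: 12:30–15:00, 16:15–17:30.
Elena ∩ Farrukh ∩ Kira: 13:00–15:00, 16:15–17:00.
Windows ≥ 45 min: 13:00–15:00, 16:15–17:00.
Earliest such window starts at 13:00.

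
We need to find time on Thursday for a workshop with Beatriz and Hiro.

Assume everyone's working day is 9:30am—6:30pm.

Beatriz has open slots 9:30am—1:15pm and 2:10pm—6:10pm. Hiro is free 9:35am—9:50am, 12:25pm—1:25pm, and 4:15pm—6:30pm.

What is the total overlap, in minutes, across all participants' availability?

Beatriz ∩ Hiro: 09:35–09:50, 12:25–13:15, 16:15–18:10.
Total common minutes: 15 + 50 + 115 = 180.

180 minutes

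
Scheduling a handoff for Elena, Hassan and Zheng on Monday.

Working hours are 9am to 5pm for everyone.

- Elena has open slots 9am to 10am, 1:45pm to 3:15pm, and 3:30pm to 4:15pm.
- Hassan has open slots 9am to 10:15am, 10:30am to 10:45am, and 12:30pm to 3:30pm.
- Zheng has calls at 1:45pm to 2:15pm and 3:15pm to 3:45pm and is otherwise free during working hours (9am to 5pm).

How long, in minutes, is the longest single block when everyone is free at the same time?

60 minutes

Zheng free within 09:00–17:00: 09:00–13:45, 14:15–15:15, 15:45–17:00.
Elena ∩ Hassan: 09:00–10:00, 13:45–15:15.
Elena ∩ Hassan ∩ Zheng: 09:00–10:00, 14:15–15:15.
Common window lengths: 60, 60 min; longest is 60.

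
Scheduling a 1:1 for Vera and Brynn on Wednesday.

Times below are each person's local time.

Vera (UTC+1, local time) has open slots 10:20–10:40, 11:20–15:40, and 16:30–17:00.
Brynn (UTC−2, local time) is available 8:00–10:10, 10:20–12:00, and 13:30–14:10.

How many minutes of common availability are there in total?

240 minutes

Vera → UTC: 09:20–09:40, 10:20–14:40, 15:30–16:00.
Brynn → UTC: 10:00–12:10, 12:20–14:00, 15:30–16:10.
Vera ∩ Brynn: 10:20–12:10, 12:20–14:00, 15:30–16:00.
Total common minutes: 110 + 100 + 30 = 240.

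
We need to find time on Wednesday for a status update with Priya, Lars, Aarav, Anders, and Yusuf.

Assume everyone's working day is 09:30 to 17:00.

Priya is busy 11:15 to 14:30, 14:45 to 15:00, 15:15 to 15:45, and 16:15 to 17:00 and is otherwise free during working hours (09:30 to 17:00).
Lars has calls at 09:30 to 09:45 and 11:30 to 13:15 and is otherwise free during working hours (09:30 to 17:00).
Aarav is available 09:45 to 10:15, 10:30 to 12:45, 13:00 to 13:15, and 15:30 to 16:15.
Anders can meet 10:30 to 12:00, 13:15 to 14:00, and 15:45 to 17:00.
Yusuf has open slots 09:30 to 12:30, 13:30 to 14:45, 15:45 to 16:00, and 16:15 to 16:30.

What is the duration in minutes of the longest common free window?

45 minutes

Priya free within 09:30–17:00: 09:30–11:15, 14:30–14:45, 15:00–15:15, 15:45–16:15.
Lars free within 09:30–17:00: 09:45–11:30, 13:15–17:00.
Priya ∩ Lars: 09:45–11:15, 14:30–14:45, 15:00–15:15, 15:45–16:15.
Priya ∩ Lars ∩ Aarav: 09:45–10:15, 10:30–11:15, 15:45–16:15.
Priya ∩ Lars ∩ Aarav ∩ Anders: 10:30–11:15, 15:45–16:15.
Priya ∩ Lars ∩ Aarav ∩ Anders ∩ Yusuf: 10:30–11:15, 15:45–16:00.
Common window lengths: 45, 15 min; longest is 45.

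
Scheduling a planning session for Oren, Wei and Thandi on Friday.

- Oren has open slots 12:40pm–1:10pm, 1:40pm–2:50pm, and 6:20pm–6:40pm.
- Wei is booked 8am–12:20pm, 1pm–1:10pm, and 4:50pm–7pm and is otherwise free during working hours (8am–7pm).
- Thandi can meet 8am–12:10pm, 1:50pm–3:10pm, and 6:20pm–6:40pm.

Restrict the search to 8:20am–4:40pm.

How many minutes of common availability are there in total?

Wei free within 08:00–19:00: 12:20–13:00, 13:10–16:50.
Oren ∩ Wei: 12:40–13:00, 13:40–14:50.
Oren ∩ Wei ∩ Thandi: 13:50–14:50.
Restricted to 08:20–16:40: 13:50–14:50.
Total common minutes: 60.

60 minutes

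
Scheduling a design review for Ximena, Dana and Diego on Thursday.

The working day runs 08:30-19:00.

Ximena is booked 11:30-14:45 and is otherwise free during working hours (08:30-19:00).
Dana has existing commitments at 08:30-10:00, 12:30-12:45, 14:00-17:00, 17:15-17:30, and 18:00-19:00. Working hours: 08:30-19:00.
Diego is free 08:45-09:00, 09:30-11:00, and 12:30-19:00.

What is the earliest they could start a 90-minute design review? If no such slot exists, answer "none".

none

Ximena free within 08:30–19:00: 08:30–11:30, 14:45–19:00.
Dana free within 08:30–19:00: 10:00–12:30, 12:45–14:00, 17:00–17:15, 17:30–18:00.
Ximena ∩ Dana: 10:00–11:30, 17:00–17:15, 17:30–18:00.
Ximena ∩ Dana ∩ Diego: 10:00–11:00, 17:00–17:15, 17:30–18:00.
Windows ≥ 90 min: (none).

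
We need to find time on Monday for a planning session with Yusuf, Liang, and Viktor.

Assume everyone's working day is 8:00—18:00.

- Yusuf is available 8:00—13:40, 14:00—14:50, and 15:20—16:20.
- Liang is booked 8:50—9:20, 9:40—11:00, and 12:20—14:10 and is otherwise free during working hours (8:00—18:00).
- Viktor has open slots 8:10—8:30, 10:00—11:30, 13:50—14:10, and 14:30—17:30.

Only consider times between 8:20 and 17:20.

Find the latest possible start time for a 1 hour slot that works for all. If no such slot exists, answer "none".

15:20

Liang free within 08:00–18:00: 08:00–08:50, 09:20–09:40, 11:00–12:20, 14:10–18:00.
Yusuf ∩ Liang: 08:00–08:50, 09:20–09:40, 11:00–12:20, 14:10–14:50, 15:20–16:20.
Yusuf ∩ Liang ∩ Viktor: 08:10–08:30, 11:00–11:30, 14:30–14:50, 15:20–16:20.
Restricted to 08:20–17:20: 08:20–08:30, 11:00–11:30, 14:30–14:50, 15:20–16:20.
Windows ≥ 60 min: 15:20–16:20.
Latest start in the last window 15:20–16:20 is 16:20 − 60 min = 15:20.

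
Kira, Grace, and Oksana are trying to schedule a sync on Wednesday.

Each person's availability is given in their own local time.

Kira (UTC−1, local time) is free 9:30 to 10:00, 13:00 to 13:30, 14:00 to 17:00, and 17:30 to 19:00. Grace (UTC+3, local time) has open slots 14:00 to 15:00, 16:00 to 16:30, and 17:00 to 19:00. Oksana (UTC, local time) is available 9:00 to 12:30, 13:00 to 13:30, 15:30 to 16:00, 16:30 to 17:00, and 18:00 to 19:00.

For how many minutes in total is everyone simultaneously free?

30 minutes

Kira → UTC: 10:30–11:00, 14:00–14:30, 15:00–18:00, 18:30–20:00.
Grace → UTC: 11:00–12:00, 13:00–13:30, 14:00–16:00.
Oksana → UTC: 09:00–12:30, 13:00–13:30, 15:30–16:00, 16:30–17:00, 18:00–19:00.
Kira ∩ Grace: 14:00–14:30, 15:00–16:00.
Kira ∩ Grace ∩ Oksana: 15:30–16:00.
Total common minutes: 30.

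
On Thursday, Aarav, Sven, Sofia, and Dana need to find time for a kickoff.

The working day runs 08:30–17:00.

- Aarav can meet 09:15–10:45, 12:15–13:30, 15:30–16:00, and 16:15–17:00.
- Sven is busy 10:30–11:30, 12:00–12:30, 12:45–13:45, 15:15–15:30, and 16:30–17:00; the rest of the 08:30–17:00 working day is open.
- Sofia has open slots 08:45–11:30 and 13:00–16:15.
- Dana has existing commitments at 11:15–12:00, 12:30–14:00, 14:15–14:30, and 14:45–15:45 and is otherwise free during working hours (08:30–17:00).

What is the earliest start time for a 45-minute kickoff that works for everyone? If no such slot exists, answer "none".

09:15

Sven free within 08:30–17:00: 08:30–10:30, 11:30–12:00, 12:30–12:45, 13:45–15:15, 15:30–16:30.
Dana free within 08:30–17:00: 08:30–11:15, 12:00–12:30, 14:00–14:15, 14:30–14:45, 15:45–17:00.
Aarav ∩ Sven: 09:15–10:30, 12:30–12:45, 15:30–16:00, 16:15–16:30.
Aarav ∩ Sven ∩ Sofia: 09:15–10:30, 15:30–16:00.
Aarav ∩ Sven ∩ Sofia ∩ Dana: 09:15–10:30, 15:45–16:00.
Windows ≥ 45 min: 09:15–10:30.
Earliest such window starts at 09:15.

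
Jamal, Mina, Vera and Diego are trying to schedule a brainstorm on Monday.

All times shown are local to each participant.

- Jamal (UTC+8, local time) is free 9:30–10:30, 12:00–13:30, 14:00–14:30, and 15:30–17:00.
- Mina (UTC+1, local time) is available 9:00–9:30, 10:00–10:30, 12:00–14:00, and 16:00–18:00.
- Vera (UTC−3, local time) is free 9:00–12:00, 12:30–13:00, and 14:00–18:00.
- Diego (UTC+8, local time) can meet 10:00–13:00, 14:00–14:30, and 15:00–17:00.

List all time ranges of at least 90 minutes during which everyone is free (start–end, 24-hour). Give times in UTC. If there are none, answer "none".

Jamal → UTC: 01:30–02:30, 04:00–05:30, 06:00–06:30, 07:30–09:00.
Mina → UTC: 08:00–08:30, 09:00–09:30, 11:00–13:00, 15:00–17:00.
Vera → UTC: 12:00–15:00, 15:30–16:00, 17:00–21:00.
Diego → UTC: 02:00–05:00, 06:00–06:30, 07:00–09:00.
Jamal ∩ Mina: 08:00–08:30.
Jamal ∩ Mina ∩ Vera: (none).
Jamal ∩ Mina ∩ Vera ∩ Diego: (none).
Windows ≥ 90 min: (none).

none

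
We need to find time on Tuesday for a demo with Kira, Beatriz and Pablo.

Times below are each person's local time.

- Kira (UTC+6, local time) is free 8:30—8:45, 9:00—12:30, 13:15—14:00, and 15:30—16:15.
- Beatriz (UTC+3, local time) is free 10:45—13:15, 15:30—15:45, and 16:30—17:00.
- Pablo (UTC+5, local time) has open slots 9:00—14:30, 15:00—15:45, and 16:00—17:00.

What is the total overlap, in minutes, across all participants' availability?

Kira → UTC: 02:30–02:45, 03:00–06:30, 07:15–08:00, 09:30–10:15.
Beatriz → UTC: 07:45–10:15, 12:30–12:45, 13:30–14:00.
Pablo → UTC: 04:00–09:30, 10:00–10:45, 11:00–12:00.
Kira ∩ Beatriz: 07:45–08:00, 09:30–10:15.
Kira ∩ Beatriz ∩ Pablo: 07:45–08:00, 10:00–10:15.
Total common minutes: 15 + 15 = 30.

30 minutes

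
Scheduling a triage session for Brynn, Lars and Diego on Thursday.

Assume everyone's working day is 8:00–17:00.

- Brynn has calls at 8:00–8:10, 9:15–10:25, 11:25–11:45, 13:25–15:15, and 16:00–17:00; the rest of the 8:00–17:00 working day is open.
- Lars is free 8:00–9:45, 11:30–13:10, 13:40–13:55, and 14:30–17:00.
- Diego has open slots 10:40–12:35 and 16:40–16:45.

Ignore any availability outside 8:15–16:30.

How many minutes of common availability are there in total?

Brynn free within 08:00–17:00: 08:10–09:15, 10:25–11:25, 11:45–13:25, 15:15–16:00.
Brynn ∩ Lars: 08:10–09:15, 11:45–13:10, 15:15–16:00.
Brynn ∩ Lars ∩ Diego: 11:45–12:35.
Restricted to 08:15–16:30: 11:45–12:35.
Total common minutes: 50.

50 minutes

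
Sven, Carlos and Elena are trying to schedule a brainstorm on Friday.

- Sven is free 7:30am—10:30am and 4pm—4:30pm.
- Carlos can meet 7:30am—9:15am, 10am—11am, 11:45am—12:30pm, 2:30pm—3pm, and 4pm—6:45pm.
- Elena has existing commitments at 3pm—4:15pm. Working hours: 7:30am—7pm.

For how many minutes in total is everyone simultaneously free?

150 minutes

Elena free within 07:30–19:00: 07:30–15:00, 16:15–19:00.
Sven ∩ Carlos: 07:30–09:15, 10:00–10:30, 16:00–16:30.
Sven ∩ Carlos ∩ Elena: 07:30–09:15, 10:00–10:30, 16:15–16:30.
Total common minutes: 105 + 30 + 15 = 150.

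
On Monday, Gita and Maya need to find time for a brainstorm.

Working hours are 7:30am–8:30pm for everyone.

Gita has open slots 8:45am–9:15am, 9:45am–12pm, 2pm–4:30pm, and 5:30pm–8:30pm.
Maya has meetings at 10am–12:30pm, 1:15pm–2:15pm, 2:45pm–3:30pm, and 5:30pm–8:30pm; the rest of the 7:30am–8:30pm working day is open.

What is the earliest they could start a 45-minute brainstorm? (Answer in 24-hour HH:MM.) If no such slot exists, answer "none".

15:30

Maya free within 07:30–20:30: 07:30–10:00, 12:30–13:15, 14:15–14:45, 15:30–17:30.
Gita ∩ Maya: 08:45–09:15, 09:45–10:00, 14:15–14:45, 15:30–16:30.
Windows ≥ 45 min: 15:30–16:30.
Earliest such window starts at 15:30.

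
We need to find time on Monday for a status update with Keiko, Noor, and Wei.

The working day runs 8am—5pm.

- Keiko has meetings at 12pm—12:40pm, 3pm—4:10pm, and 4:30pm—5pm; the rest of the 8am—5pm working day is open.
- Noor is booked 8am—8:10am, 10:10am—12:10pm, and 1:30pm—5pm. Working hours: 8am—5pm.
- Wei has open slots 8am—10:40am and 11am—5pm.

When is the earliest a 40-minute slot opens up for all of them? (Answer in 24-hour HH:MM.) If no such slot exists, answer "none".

08:10

Keiko free within 08:00–17:00: 08:00–12:00, 12:40–15:00, 16:10–16:30.
Noor free within 08:00–17:00: 08:10–10:10, 12:10–13:30.
Keiko ∩ Noor: 08:10–10:10, 12:40–13:30.
Keiko ∩ Noor ∩ Wei: 08:10–10:10, 12:40–13:30.
Windows ≥ 40 min: 08:10–10:10, 12:40–13:30.
Earliest such window starts at 08:10.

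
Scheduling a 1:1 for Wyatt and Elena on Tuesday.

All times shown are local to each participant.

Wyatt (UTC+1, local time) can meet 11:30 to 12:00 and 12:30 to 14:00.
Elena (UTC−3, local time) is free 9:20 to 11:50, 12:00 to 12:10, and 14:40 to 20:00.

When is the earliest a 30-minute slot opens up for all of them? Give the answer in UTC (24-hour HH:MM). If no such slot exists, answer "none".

12:20

Wyatt → UTC: 10:30–11:00, 11:30–13:00.
Elena → UTC: 12:20–14:50, 15:00–15:10, 17:40–23:00.
Wyatt ∩ Elena: 12:20–13:00.
Windows ≥ 30 min: 12:20–13:00.
Earliest such window starts at 12:20.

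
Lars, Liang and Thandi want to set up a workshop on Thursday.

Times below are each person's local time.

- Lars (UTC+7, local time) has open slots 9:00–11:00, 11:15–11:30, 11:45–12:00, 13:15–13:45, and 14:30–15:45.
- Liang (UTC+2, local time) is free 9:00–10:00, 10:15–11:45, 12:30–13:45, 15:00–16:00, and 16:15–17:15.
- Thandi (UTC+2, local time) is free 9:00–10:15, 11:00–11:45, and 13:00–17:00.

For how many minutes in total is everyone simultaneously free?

30 minutes

Lars → UTC: 02:00–04:00, 04:15–04:30, 04:45–05:00, 06:15–06:45, 07:30–08:45.
Liang → UTC: 07:00–08:00, 08:15–09:45, 10:30–11:45, 13:00–14:00, 14:15–15:15.
Thandi → UTC: 07:00–08:15, 09:00–09:45, 11:00–15:00.
Lars ∩ Liang: 07:30–08:00, 08:15–08:45.
Lars ∩ Liang ∩ Thandi: 07:30–08:00.
Total common minutes: 30.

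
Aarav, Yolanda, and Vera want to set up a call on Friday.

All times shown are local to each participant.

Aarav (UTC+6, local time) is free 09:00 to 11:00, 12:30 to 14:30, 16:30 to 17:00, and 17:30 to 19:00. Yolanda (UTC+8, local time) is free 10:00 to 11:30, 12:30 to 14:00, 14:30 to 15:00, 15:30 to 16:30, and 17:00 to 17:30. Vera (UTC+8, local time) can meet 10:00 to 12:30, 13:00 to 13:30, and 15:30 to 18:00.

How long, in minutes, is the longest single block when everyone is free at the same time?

Aarav → UTC: 03:00–05:00, 06:30–08:30, 10:30–11:00, 11:30–13:00.
Yolanda → UTC: 02:00–03:30, 04:30–06:00, 06:30–07:00, 07:30–08:30, 09:00–09:30.
Vera → UTC: 02:00–04:30, 05:00–05:30, 07:30–10:00.
Aarav ∩ Yolanda: 03:00–03:30, 04:30–05:00, 06:30–07:00, 07:30–08:30.
Aarav ∩ Yolanda ∩ Vera: 03:00–03:30, 07:30–08:30.
Common window lengths: 30, 60 min; longest is 60.

60 minutes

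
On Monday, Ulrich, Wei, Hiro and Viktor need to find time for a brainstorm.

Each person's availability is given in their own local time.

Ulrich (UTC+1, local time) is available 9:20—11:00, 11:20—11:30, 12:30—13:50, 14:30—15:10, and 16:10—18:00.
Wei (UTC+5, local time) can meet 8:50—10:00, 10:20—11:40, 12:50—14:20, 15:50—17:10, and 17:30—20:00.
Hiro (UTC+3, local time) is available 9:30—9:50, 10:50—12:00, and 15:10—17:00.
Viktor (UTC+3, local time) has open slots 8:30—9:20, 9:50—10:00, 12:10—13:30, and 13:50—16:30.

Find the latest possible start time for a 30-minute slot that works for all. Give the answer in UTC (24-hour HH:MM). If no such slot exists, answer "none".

none

Ulrich → UTC: 08:20–10:00, 10:20–10:30, 11:30–12:50, 13:30–14:10, 15:10–17:00.
Wei → UTC: 03:50–05:00, 05:20–06:40, 07:50–09:20, 10:50–12:10, 12:30–15:00.
Hiro → UTC: 06:30–06:50, 07:50–09:00, 12:10–14:00.
Viktor → UTC: 05:30–06:20, 06:50–07:00, 09:10–10:30, 10:50–13:30.
Ulrich ∩ Wei: 08:20–09:20, 11:30–12:10, 12:30–12:50, 13:30–14:10.
Ulrich ∩ Wei ∩ Hiro: 08:20–09:00, 12:30–12:50, 13:30–14:00.
Ulrich ∩ Wei ∩ Hiro ∩ Viktor: 12:30–12:50.
Windows ≥ 30 min: (none).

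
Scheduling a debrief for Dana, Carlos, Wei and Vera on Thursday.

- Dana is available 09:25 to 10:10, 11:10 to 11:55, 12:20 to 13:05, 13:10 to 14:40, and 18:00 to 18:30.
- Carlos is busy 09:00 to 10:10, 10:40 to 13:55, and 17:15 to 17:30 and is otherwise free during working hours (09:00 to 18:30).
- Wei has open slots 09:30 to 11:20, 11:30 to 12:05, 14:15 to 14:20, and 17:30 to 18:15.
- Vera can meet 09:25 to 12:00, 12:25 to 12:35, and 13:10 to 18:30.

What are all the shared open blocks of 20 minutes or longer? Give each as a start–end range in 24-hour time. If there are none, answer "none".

Carlos free within 09:00–18:30: 10:10–10:40, 13:55–17:15, 17:30–18:30.
Dana ∩ Carlos: 13:55–14:40, 18:00–18:30.
Dana ∩ Carlos ∩ Wei: 14:15–14:20, 18:00–18:15.
Dana ∩ Carlos ∩ Wei ∩ Vera: 14:15–14:20, 18:00–18:15.
Windows ≥ 20 min: (none).

none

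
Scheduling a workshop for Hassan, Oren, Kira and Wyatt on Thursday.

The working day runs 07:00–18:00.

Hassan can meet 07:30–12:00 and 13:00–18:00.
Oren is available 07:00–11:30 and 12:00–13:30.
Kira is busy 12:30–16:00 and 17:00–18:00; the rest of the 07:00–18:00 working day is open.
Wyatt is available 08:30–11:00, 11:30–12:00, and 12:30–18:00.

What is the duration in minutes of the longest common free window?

Kira free within 07:00–18:00: 07:00–12:30, 16:00–17:00.
Hassan ∩ Oren: 07:30–11:30, 13:00–13:30.
Hassan ∩ Oren ∩ Kira: 07:30–11:30.
Hassan ∩ Oren ∩ Kira ∩ Wyatt: 08:30–11:00.
Single common window of 150 minutes.

150 minutes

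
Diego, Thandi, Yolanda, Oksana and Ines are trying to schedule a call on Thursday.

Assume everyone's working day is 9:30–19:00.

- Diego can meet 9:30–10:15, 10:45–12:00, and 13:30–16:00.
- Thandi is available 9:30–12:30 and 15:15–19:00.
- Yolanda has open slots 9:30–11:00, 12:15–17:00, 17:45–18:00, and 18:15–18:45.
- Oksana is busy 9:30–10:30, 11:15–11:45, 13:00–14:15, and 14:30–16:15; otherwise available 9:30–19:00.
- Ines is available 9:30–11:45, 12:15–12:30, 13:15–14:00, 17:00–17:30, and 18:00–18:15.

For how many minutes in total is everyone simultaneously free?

15 minutes

Oksana free within 09:30–19:00: 10:30–11:15, 11:45–13:00, 14:15–14:30, 16:15–19:00.
Diego ∩ Thandi: 09:30–10:15, 10:45–12:00, 15:15–16:00.
Diego ∩ Thandi ∩ Yolanda: 09:30–10:15, 10:45–11:00, 15:15–16:00.
Diego ∩ Thandi ∩ Yolanda ∩ Oksana: 10:45–11:00.
Diego ∩ Thandi ∩ Yolanda ∩ Oksana ∩ Ines: 10:45–11:00.
Total common minutes: 15.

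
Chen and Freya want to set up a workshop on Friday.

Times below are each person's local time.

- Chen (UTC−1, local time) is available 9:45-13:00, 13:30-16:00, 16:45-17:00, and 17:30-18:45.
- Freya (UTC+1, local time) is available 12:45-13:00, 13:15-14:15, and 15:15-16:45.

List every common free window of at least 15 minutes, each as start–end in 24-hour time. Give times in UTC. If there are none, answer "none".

Chen → UTC: 10:45–14:00, 14:30–17:00, 17:45–18:00, 18:30–19:45.
Freya → UTC: 11:45–12:00, 12:15–13:15, 14:15–15:45.
Chen ∩ Freya: 11:45–12:00, 12:15–13:15, 14:30–15:45.
Windows ≥ 15 min: 11:45–12:00, 12:15–13:15, 14:30–15:45.

11:45–12:00, 12:15–13:15, 14:30–15:45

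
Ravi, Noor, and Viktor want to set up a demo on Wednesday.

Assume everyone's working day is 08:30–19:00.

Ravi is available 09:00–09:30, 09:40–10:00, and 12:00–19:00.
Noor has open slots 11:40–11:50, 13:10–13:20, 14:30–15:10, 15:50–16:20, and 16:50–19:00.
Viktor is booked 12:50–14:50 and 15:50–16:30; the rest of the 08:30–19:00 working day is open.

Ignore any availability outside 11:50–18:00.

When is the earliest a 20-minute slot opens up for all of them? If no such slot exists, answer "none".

Viktor free within 08:30–19:00: 08:30–12:50, 14:50–15:50, 16:30–19:00.
Ravi ∩ Noor: 13:10–13:20, 14:30–15:10, 15:50–16:20, 16:50–19:00.
Ravi ∩ Noor ∩ Viktor: 14:50–15:10, 16:50–19:00.
Restricted to 11:50–18:00: 14:50–15:10, 16:50–18:00.
Windows ≥ 20 min: 14:50–15:10, 16:50–18:00.
Earliest such window starts at 14:50.

14:50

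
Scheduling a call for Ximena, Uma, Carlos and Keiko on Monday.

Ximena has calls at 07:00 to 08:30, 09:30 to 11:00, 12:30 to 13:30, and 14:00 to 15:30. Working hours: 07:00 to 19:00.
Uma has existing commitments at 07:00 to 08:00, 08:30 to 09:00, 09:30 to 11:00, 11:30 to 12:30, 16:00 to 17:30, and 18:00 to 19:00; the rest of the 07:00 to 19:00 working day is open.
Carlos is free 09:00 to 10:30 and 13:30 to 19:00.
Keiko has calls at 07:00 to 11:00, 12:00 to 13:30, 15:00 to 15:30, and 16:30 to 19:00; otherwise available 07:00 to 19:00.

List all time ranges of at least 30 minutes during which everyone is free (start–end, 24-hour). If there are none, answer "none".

13:30–14:00, 15:30–16:00

Ximena free within 07:00–19:00: 08:30–09:30, 11:00–12:30, 13:30–14:00, 15:30–19:00.
Uma free within 07:00–19:00: 08:00–08:30, 09:00–09:30, 11:00–11:30, 12:30–16:00, 17:30–18:00.
Keiko free within 07:00–19:00: 11:00–12:00, 13:30–15:00, 15:30–16:30.
Ximena ∩ Uma: 09:00–09:30, 11:00–11:30, 13:30–14:00, 15:30–16:00, 17:30–18:00.
Ximena ∩ Uma ∩ Carlos: 09:00–09:30, 13:30–14:00, 15:30–16:00, 17:30–18:00.
Ximena ∩ Uma ∩ Carlos ∩ Keiko: 13:30–14:00, 15:30–16:00.
Windows ≥ 30 min: 13:30–14:00, 15:30–16:00.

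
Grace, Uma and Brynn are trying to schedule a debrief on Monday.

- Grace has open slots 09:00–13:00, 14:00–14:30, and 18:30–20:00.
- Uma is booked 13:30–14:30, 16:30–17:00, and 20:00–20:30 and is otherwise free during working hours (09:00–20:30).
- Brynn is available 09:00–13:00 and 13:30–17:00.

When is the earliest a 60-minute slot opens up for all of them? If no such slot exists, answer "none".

Uma free within 09:00–20:30: 09:00–13:30, 14:30–16:30, 17:00–20:00.
Grace ∩ Uma: 09:00–13:00, 18:30–20:00.
Grace ∩ Uma ∩ Brynn: 09:00–13:00.
Windows ≥ 60 min: 09:00–13:00.
Earliest such window starts at 09:00.

09:00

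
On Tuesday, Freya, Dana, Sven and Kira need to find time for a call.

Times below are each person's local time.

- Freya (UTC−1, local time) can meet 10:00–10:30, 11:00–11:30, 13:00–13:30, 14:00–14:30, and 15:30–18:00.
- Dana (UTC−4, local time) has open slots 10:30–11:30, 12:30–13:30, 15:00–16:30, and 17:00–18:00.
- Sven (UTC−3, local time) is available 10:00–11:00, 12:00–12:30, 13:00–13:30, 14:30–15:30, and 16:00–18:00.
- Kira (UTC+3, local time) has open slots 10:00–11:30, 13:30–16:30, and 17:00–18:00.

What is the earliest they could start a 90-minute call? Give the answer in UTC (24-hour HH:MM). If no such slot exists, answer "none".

Freya → UTC: 11:00–11:30, 12:00–12:30, 14:00–14:30, 15:00–15:30, 16:30–19:00.
Dana → UTC: 14:30–15:30, 16:30–17:30, 19:00–20:30, 21:00–22:00.
Sven → UTC: 13:00–14:00, 15:00–15:30, 16:00–16:30, 17:30–18:30, 19:00–21:00.
Kira → UTC: 07:00–08:30, 10:30–13:30, 14:00–15:00.
Freya ∩ Dana: 15:00–15:30, 16:30–17:30.
Freya ∩ Dana ∩ Sven: 15:00–15:30.
Freya ∩ Dana ∩ Sven ∩ Kira: (none).
Windows ≥ 90 min: (none).

none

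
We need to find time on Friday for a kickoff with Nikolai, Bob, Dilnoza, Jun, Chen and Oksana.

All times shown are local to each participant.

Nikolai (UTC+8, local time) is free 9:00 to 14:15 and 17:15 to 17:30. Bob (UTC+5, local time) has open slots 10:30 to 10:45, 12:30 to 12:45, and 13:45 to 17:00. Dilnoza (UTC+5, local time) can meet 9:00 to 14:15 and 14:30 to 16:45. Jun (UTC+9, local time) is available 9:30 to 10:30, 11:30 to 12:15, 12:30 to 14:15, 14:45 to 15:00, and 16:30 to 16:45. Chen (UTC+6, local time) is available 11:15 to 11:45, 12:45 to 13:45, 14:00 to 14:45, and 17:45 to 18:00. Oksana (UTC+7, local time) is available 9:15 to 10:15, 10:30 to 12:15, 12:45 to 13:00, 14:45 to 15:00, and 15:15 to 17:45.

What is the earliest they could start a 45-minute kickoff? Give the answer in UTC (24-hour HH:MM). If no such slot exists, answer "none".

none

Nikolai → UTC: 01:00–06:15, 09:15–09:30.
Bob → UTC: 05:30–05:45, 07:30–07:45, 08:45–12:00.
Dilnoza → UTC: 04:00–09:15, 09:30–11:45.
Jun → UTC: 00:30–01:30, 02:30–03:15, 03:30–05:15, 05:45–06:00, 07:30–07:45.
Chen → UTC: 05:15–05:45, 06:45–07:45, 08:00–08:45, 11:45–12:00.
Oksana → UTC: 02:15–03:15, 03:30–05:15, 05:45–06:00, 07:45–08:00, 08:15–10:45.
Nikolai ∩ Bob: 05:30–05:45, 09:15–09:30.
Nikolai ∩ Bob ∩ Dilnoza: 05:30–05:45.
Nikolai ∩ Bob ∩ Dilnoza ∩ Jun: (none).
Nikolai ∩ Bob ∩ Dilnoza ∩ Jun ∩ Chen: (none).
Nikolai ∩ Bob ∩ Dilnoza ∩ Jun ∩ Chen ∩ Oksana: (none).
Windows ≥ 45 min: (none).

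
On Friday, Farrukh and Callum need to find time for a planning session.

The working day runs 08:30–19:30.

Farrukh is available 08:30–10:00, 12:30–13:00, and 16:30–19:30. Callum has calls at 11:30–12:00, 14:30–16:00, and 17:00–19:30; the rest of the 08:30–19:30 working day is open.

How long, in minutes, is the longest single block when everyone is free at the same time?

Callum free within 08:30–19:30: 08:30–11:30, 12:00–14:30, 16:00–17:00.
Farrukh ∩ Callum: 08:30–10:00, 12:30–13:00, 16:30–17:00.
Common window lengths: 90, 30, 30 min; longest is 90.

90 minutes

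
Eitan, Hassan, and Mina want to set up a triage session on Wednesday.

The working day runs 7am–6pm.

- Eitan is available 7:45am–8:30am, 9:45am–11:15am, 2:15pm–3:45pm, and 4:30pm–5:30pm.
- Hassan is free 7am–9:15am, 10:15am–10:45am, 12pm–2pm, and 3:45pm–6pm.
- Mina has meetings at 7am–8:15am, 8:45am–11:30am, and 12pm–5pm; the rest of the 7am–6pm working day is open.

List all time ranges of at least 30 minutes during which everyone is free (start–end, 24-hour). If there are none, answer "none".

17:00–17:30

Mina free within 07:00–18:00: 08:15–08:45, 11:30–12:00, 17:00–18:00.
Eitan ∩ Hassan: 07:45–08:30, 10:15–10:45, 16:30–17:30.
Eitan ∩ Hassan ∩ Mina: 08:15–08:30, 17:00–17:30.
Windows ≥ 30 min: 17:00–17:30.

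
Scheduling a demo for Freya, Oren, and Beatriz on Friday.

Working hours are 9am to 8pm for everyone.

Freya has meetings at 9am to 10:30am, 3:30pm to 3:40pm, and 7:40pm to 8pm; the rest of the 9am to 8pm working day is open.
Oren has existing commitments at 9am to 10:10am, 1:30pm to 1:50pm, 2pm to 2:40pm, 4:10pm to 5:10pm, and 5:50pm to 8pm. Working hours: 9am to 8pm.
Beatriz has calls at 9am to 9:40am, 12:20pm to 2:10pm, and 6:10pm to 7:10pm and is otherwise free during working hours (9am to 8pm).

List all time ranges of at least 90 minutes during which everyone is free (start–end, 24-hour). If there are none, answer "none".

10:30–12:20

Freya free within 09:00–20:00: 10:30–15:30, 15:40–19:40.
Oren free within 09:00–20:00: 10:10–13:30, 13:50–14:00, 14:40–16:10, 17:10–17:50.
Beatriz free within 09:00–20:00: 09:40–12:20, 14:10–18:10, 19:10–20:00.
Freya ∩ Oren: 10:30–13:30, 13:50–14:00, 14:40–15:30, 15:40–16:10, 17:10–17:50.
Freya ∩ Oren ∩ Beatriz: 10:30–12:20, 14:40–15:30, 15:40–16:10, 17:10–17:50.
Windows ≥ 90 min: 10:30–12:20.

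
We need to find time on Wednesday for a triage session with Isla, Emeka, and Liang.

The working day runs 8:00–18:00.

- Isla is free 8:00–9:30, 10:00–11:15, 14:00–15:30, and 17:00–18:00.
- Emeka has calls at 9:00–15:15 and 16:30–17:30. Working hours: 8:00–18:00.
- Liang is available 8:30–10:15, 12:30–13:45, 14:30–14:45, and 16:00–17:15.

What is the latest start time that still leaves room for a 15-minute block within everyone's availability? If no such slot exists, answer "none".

Emeka free within 08:00–18:00: 08:00–09:00, 15:15–16:30, 17:30–18:00.
Isla ∩ Emeka: 08:00–09:00, 15:15–15:30, 17:30–18:00.
Isla ∩ Emeka ∩ Liang: 08:30–09:00.
Windows ≥ 15 min: 08:30–09:00.
Latest start in the last window 08:30–09:00 is 09:00 − 15 min = 08:45.

08:45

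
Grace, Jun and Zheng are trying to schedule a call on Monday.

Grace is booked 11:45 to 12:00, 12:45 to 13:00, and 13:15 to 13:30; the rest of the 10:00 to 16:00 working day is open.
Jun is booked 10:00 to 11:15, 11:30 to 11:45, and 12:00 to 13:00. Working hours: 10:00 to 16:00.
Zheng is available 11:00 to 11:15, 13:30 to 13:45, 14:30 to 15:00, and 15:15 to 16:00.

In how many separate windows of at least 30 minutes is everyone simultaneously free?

2

Grace free within 10:00–16:00: 10:00–11:45, 12:00–12:45, 13:00–13:15, 13:30–16:00.
Jun free within 10:00–16:00: 11:15–11:30, 11:45–12:00, 13:00–16:00.
Grace ∩ Jun: 11:15–11:30, 13:00–13:15, 13:30–16:00.
Grace ∩ Jun ∩ Zheng: 13:30–13:45, 14:30–15:00, 15:15–16:00.
Windows ≥ 30 min: 14:30–15:00, 15:15–16:00.
That's 2 windows.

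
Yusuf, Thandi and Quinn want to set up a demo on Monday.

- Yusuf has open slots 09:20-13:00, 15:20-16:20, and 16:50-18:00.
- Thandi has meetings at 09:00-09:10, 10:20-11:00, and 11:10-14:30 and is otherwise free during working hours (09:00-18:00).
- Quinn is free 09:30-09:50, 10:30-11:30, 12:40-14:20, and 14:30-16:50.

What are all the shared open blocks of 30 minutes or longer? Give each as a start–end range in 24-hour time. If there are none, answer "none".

Thandi free within 09:00–18:00: 09:10–10:20, 11:00–11:10, 14:30–18:00.
Yusuf ∩ Thandi: 09:20–10:20, 11:00–11:10, 15:20–16:20, 16:50–18:00.
Yusuf ∩ Thandi ∩ Quinn: 09:30–09:50, 11:00–11:10, 15:20–16:20.
Windows ≥ 30 min: 15:20–16:20.

15:20–16:20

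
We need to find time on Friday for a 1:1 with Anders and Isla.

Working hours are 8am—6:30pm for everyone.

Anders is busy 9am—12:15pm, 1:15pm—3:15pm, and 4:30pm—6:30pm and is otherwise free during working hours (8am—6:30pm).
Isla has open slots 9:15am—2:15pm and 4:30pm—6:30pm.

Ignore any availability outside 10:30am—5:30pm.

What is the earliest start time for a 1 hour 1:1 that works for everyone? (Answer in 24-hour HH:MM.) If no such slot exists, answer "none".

Anders free within 08:00–18:30: 08:00–09:00, 12:15–13:15, 15:15–16:30.
Anders ∩ Isla: 12:15–13:15.
Restricted to 10:30–17:30: 12:15–13:15.
Windows ≥ 60 min: 12:15–13:15.
Earliest such window starts at 12:15.

12:15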